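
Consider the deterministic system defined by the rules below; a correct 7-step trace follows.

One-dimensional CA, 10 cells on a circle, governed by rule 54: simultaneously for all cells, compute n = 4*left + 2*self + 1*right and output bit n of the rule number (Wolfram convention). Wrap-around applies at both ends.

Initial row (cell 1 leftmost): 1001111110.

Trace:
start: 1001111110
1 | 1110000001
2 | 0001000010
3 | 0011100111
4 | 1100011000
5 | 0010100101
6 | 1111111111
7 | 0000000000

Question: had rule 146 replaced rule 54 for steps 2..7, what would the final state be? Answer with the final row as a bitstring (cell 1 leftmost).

0000100100

(re-executing steps 2..7 under rule 146; state before step 2: 1110000001)
2 | 1101000010
3 | 0000100100
4 | 0001011010
5 | 0010000001
6 | 1101000010
7 | 0000100100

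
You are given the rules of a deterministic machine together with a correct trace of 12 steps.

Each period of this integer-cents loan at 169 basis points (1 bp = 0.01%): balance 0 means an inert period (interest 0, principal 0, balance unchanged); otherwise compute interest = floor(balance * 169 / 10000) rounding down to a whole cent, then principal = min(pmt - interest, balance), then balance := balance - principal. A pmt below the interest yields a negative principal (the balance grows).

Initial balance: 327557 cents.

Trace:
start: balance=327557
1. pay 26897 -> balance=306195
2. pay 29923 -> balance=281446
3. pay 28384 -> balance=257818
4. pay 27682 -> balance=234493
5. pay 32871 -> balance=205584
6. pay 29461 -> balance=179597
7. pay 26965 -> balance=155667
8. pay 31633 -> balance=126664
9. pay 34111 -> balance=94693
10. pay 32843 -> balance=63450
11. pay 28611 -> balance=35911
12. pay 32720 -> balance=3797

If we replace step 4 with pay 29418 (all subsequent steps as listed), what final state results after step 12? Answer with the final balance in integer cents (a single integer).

(re-executing from step 4 with the substitution; state before step 4: balance=257818)
4. pay 29418 -> balance=232757
5. pay 32871 -> balance=203819
6. pay 29461 -> balance=177802
7. pay 26965 -> balance=153841
8. pay 31633 -> balance=124807
9. pay 34111 -> balance=92805
10. pay 32843 -> balance=61530
11. pay 28611 -> balance=33958
12. pay 32720 -> balance=1811

1811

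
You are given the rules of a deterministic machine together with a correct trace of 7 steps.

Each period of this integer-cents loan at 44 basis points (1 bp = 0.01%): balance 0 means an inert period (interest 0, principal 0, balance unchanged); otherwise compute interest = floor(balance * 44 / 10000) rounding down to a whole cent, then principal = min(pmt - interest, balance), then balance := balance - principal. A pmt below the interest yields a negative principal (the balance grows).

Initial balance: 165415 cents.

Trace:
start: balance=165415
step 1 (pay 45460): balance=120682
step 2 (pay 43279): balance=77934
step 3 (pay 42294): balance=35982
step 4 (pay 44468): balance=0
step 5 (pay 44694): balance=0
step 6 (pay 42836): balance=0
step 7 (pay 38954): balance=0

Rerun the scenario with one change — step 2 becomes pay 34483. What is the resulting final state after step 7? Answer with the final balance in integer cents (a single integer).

(re-executing from step 2 with the substitution; state before step 2: balance=120682)
step 2 (pay 34483): balance=86730
step 3 (pay 42294): balance=44817
step 4 (pay 44468): balance=546
step 5 (pay 44694): balance=0
step 6 (pay 42836): balance=0
step 7 (pay 38954): balance=0

0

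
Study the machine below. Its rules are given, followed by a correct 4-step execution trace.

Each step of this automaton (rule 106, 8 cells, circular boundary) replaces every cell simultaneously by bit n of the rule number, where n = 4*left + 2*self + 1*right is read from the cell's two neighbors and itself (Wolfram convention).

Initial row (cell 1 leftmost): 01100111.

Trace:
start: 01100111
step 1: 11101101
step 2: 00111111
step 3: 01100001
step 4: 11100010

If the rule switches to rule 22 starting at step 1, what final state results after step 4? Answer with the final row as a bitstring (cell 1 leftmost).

(re-executing steps 1..4 under rule 22; state before step 1: 01100111)
step 1: 00011000
step 2: 00100100
step 3: 01111110
step 4: 10000001

10000001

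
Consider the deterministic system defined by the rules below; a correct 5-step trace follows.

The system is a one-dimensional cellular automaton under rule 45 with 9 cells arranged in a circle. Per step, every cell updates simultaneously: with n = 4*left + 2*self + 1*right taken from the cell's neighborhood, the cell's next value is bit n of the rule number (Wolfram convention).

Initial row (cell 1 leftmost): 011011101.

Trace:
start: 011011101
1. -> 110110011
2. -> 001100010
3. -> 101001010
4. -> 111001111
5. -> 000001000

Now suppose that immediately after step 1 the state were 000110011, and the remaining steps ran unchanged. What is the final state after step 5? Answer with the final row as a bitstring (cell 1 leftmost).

010010000

state after step 1 := 000110011
2. -> 010100010
3. -> 011101010
4. -> 010011110
5. -> 010010000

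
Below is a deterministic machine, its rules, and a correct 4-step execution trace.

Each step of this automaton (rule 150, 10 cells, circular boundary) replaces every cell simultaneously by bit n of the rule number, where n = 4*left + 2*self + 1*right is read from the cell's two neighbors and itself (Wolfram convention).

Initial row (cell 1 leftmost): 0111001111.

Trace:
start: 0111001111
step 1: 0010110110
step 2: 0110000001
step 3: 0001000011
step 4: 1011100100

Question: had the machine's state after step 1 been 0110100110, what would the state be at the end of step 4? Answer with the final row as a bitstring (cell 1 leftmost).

state after step 1 := 0110100110
step 2: 1000111001
step 3: 0101010110
step 4: 1101010001

1101010001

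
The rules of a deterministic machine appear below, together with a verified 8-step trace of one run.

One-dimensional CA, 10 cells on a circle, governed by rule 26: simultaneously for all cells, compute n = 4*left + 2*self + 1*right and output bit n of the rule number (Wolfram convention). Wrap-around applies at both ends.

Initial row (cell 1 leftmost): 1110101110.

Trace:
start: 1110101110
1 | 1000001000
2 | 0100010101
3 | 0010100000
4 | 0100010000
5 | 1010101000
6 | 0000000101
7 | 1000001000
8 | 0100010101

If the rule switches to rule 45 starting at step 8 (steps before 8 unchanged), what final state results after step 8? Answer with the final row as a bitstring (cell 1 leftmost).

(re-executing step 8 under rule 45; state before step 8: 1000001000)
8 | 1011101010

1011101010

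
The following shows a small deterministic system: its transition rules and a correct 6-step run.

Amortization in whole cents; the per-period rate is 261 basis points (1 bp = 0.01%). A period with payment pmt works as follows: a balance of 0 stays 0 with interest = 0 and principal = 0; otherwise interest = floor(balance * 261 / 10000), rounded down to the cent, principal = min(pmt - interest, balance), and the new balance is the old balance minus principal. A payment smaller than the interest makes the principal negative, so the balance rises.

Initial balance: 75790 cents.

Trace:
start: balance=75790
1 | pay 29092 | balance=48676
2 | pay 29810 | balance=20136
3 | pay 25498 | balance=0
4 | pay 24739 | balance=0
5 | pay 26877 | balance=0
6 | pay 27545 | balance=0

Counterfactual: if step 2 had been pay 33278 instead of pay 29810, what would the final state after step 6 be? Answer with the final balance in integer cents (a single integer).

0

(re-executing from step 2 with the substitution; state before step 2: balance=48676)
2 | pay 33278 | balance=16668
3 | pay 25498 | balance=0
4 | pay 24739 | balance=0
5 | pay 26877 | balance=0
6 | pay 27545 | balance=0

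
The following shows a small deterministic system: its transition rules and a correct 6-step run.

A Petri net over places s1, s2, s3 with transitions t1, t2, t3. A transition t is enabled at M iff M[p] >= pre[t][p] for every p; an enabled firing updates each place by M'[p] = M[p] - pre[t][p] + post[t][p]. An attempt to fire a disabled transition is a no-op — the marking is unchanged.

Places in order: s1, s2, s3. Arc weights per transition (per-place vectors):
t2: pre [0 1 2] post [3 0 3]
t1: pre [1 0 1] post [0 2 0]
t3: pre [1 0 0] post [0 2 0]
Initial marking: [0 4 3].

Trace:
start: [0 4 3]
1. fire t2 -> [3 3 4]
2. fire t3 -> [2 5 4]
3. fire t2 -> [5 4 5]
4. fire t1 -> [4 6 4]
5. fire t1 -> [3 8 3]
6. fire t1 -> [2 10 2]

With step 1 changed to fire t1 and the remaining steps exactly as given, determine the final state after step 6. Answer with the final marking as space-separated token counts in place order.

0 9 1

(re-executing from step 1 with the substitution; state before step 1: [0 4 3])
1. fire t1 -> [0 4 3]
2. fire t3 -> [0 4 3]
3. fire t2 -> [3 3 4]
4. fire t1 -> [2 5 3]
5. fire t1 -> [1 7 2]
6. fire t1 -> [0 9 1]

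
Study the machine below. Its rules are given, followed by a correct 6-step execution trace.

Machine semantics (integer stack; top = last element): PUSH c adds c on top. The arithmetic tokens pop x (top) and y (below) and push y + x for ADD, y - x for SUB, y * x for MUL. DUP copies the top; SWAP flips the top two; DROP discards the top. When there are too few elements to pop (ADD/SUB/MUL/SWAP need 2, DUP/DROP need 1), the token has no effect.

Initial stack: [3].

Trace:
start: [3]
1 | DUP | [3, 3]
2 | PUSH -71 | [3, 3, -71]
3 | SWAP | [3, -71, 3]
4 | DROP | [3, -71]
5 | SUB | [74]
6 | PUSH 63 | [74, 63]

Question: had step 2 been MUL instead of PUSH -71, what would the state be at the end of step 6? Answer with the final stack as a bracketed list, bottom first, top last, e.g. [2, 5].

[63]

(re-executing from step 2 with the substitution; state before step 2: [3, 3])
2 | MUL | [9]
3 | SWAP | [9]
4 | DROP | []
5 | SUB | []
6 | PUSH 63 | [63]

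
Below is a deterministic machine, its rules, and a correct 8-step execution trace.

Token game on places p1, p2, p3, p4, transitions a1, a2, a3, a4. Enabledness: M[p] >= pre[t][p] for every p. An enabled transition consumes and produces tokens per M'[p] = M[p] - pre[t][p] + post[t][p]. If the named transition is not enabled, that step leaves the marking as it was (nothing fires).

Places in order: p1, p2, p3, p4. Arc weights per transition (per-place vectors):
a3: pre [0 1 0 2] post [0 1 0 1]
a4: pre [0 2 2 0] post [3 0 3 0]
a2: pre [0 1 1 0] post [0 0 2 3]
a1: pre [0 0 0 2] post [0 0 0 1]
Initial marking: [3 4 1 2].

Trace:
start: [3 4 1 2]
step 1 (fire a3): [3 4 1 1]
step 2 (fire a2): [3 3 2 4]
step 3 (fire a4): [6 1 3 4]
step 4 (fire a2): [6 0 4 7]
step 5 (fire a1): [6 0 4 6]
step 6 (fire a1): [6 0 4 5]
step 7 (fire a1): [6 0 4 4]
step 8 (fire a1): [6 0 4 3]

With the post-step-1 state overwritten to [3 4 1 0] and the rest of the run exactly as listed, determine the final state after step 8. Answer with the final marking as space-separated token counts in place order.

6 0 4 2

state after step 1 := [3 4 1 0]
step 2 (fire a2): [3 3 2 3]
step 3 (fire a4): [6 1 3 3]
step 4 (fire a2): [6 0 4 6]
step 5 (fire a1): [6 0 4 5]
step 6 (fire a1): [6 0 4 4]
step 7 (fire a1): [6 0 4 3]
step 8 (fire a1): [6 0 4 2]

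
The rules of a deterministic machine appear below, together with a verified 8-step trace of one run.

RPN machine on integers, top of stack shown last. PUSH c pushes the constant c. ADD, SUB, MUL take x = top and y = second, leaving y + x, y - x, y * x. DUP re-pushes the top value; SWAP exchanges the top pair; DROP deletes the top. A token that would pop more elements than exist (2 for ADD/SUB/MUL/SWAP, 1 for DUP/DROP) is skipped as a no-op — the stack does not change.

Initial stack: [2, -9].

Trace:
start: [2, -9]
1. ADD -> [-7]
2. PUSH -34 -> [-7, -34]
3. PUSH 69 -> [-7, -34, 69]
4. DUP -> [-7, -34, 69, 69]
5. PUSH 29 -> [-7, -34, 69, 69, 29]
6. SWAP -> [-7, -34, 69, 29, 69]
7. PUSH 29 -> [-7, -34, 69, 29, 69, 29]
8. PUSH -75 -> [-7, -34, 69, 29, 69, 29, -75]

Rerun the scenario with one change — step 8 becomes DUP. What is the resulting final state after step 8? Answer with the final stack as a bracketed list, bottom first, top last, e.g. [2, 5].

(re-executing from step 8 with the substitution; state before step 8: [-7, -34, 69, 29, 69, 29])
8. DUP -> [-7, -34, 69, 29, 69, 29, 29]

[-7, -34, 69, 29, 69, 29, 29]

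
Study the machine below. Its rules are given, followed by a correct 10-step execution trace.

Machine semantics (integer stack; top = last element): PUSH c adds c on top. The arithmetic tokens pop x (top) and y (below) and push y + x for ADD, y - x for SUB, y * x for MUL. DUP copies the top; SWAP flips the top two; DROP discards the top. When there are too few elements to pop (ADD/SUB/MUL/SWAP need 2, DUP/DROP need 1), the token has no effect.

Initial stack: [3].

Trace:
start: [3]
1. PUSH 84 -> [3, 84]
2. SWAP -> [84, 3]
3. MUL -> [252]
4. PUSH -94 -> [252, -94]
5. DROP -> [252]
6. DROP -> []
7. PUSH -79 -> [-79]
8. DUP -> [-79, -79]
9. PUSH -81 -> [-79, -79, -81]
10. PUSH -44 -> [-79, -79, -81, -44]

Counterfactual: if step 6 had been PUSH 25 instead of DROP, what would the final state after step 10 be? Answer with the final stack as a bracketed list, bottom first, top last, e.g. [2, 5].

(re-executing from step 6 with the substitution; state before step 6: [252])
6. PUSH 25 -> [252, 25]
7. PUSH -79 -> [252, 25, -79]
8. DUP -> [252, 25, -79, -79]
9. PUSH -81 -> [252, 25, -79, -79, -81]
10. PUSH -44 -> [252, 25, -79, -79, -81, -44]

[252, 25, -79, -79, -81, -44]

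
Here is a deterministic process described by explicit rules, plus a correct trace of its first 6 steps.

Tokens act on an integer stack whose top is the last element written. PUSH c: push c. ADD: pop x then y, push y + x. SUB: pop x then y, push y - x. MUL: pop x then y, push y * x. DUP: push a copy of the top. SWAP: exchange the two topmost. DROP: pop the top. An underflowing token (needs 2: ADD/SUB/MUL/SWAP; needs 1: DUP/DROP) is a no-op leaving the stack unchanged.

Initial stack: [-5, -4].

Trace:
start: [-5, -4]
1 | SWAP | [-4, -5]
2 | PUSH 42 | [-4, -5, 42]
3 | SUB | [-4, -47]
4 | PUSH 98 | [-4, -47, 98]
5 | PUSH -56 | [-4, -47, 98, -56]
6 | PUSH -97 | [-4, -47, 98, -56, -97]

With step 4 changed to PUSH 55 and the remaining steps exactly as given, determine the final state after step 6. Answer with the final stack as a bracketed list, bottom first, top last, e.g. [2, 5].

[-4, -47, 55, -56, -97]

(re-executing from step 4 with the substitution; state before step 4: [-4, -47])
4 | PUSH 55 | [-4, -47, 55]
5 | PUSH -56 | [-4, -47, 55, -56]
6 | PUSH -97 | [-4, -47, 55, -56, -97]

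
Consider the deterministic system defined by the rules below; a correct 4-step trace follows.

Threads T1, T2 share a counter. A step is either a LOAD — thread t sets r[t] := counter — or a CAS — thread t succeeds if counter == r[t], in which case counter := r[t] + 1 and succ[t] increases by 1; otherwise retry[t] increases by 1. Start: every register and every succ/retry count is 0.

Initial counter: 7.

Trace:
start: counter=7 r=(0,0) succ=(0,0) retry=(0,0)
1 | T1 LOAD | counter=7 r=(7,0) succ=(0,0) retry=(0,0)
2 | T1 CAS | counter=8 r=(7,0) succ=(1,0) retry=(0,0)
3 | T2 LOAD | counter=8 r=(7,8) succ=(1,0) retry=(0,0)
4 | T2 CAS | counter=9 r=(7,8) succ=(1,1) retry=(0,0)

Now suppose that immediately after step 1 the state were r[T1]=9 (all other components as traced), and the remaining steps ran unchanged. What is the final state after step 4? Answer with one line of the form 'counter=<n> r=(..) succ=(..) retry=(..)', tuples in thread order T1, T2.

counter=8 r=(9,7) succ=(0,1) retry=(1,0)

state after step 1 := counter=7 r=(9,0) succ=(0,0) retry=(0,0)
2 | T1 CAS | counter=7 r=(9,0) succ=(0,0) retry=(1,0)
3 | T2 LOAD | counter=7 r=(9,7) succ=(0,0) retry=(1,0)
4 | T2 CAS | counter=8 r=(9,7) succ=(0,1) retry=(1,0)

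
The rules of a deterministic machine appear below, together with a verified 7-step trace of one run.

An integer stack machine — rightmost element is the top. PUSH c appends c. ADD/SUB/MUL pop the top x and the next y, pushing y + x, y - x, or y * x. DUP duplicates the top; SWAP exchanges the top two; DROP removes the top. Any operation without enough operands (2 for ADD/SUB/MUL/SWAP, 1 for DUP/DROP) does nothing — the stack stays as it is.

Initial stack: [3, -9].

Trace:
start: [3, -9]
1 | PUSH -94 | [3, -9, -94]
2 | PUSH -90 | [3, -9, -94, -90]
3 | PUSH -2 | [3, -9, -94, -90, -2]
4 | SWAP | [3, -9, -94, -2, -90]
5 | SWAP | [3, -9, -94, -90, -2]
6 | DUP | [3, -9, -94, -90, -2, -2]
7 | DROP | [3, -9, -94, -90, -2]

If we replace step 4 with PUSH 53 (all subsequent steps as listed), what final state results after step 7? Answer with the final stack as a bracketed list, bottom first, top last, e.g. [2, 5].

[3, -9, -94, -90, 53, -2]

(re-executing from step 4 with the substitution; state before step 4: [3, -9, -94, -90, -2])
4 | PUSH 53 | [3, -9, -94, -90, -2, 53]
5 | SWAP | [3, -9, -94, -90, 53, -2]
6 | DUP | [3, -9, -94, -90, 53, -2, -2]
7 | DROP | [3, -9, -94, -90, 53, -2]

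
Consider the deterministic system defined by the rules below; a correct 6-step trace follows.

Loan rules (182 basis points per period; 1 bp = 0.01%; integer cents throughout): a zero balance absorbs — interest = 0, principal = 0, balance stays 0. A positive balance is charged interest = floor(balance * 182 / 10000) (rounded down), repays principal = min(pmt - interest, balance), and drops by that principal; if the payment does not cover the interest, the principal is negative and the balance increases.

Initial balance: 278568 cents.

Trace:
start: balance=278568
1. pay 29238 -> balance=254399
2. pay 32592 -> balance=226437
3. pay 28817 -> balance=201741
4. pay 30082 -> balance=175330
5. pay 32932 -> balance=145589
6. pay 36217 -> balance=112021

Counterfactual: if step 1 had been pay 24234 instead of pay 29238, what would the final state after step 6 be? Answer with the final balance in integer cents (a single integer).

(re-executing from step 1 with the substitution; state before step 1: balance=278568)
1. pay 24234 -> balance=259403
2. pay 32592 -> balance=231532
3. pay 28817 -> balance=206928
4. pay 30082 -> balance=180612
5. pay 32932 -> balance=150967
6. pay 36217 -> balance=117497

117497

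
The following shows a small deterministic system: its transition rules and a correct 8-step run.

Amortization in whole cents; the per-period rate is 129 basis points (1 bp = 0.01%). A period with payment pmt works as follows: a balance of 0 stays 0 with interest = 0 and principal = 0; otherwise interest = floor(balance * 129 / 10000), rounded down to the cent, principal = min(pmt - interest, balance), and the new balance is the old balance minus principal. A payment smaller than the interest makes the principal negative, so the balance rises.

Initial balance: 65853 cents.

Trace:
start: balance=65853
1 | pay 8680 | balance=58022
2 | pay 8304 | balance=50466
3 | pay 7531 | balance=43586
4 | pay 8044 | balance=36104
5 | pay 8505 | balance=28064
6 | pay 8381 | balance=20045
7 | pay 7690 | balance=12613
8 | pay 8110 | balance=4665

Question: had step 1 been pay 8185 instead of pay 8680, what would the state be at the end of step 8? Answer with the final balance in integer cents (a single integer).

5205

(re-executing from step 1 with the substitution; state before step 1: balance=65853)
1 | pay 8185 | balance=58517
2 | pay 8304 | balance=50967
3 | pay 7531 | balance=44093
4 | pay 8044 | balance=36617
5 | pay 8505 | balance=28584
6 | pay 8381 | balance=20571
7 | pay 7690 | balance=13146
8 | pay 8110 | balance=5205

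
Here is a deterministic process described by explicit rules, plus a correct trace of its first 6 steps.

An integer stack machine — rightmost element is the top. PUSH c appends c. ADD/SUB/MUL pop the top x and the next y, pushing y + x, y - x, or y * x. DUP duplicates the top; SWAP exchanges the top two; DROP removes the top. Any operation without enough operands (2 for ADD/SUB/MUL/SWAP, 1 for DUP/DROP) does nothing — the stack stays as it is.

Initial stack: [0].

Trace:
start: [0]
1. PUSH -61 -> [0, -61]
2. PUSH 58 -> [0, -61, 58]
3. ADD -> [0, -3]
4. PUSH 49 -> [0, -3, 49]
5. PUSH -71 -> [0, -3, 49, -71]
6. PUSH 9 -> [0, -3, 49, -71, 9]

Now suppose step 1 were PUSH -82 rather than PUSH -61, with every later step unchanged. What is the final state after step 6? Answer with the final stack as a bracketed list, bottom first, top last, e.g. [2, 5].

(re-executing from step 1 with the substitution; state before step 1: [0])
1. PUSH -82 -> [0, -82]
2. PUSH 58 -> [0, -82, 58]
3. ADD -> [0, -24]
4. PUSH 49 -> [0, -24, 49]
5. PUSH -71 -> [0, -24, 49, -71]
6. PUSH 9 -> [0, -24, 49, -71, 9]

[0, -24, 49, -71, 9]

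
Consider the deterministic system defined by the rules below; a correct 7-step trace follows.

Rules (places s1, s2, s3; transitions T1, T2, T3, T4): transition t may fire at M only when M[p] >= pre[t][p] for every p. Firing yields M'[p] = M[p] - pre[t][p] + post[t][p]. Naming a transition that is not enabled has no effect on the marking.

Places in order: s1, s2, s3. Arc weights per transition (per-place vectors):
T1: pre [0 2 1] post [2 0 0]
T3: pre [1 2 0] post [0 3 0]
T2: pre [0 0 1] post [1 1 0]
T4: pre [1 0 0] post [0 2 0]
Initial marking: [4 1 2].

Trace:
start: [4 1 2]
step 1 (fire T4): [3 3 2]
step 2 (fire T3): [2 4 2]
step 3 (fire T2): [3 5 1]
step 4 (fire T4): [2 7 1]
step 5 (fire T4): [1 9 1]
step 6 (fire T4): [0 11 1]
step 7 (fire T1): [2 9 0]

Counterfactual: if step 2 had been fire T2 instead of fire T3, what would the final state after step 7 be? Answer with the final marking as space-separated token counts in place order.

(re-executing from step 2 with the substitution; state before step 2: [3 3 2])
step 2 (fire T2): [4 4 1]
step 3 (fire T2): [5 5 0]
step 4 (fire T4): [4 7 0]
step 5 (fire T4): [3 9 0]
step 6 (fire T4): [2 11 0]
step 7 (fire T1): [2 11 0]

2 11 0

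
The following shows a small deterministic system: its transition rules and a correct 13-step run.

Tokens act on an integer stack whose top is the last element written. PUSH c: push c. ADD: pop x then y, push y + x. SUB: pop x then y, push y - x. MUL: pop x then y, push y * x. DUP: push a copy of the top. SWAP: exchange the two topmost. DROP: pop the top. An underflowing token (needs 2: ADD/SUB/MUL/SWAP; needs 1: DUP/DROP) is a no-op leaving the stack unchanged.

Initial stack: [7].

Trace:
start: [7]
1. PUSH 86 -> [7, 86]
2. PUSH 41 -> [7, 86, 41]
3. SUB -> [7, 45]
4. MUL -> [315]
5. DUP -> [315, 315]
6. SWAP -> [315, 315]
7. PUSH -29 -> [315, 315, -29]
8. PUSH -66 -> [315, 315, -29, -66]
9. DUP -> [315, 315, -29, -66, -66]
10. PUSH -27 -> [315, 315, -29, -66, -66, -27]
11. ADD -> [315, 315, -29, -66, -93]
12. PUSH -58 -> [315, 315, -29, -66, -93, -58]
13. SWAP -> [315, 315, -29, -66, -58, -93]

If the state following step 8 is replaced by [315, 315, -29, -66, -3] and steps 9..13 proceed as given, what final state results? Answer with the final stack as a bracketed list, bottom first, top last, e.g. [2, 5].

state after step 8 := [315, 315, -29, -66, -3]
9. DUP -> [315, 315, -29, -66, -3, -3]
10. PUSH -27 -> [315, 315, -29, -66, -3, -3, -27]
11. ADD -> [315, 315, -29, -66, -3, -30]
12. PUSH -58 -> [315, 315, -29, -66, -3, -30, -58]
13. SWAP -> [315, 315, -29, -66, -3, -58, -30]

[315, 315, -29, -66, -3, -58, -30]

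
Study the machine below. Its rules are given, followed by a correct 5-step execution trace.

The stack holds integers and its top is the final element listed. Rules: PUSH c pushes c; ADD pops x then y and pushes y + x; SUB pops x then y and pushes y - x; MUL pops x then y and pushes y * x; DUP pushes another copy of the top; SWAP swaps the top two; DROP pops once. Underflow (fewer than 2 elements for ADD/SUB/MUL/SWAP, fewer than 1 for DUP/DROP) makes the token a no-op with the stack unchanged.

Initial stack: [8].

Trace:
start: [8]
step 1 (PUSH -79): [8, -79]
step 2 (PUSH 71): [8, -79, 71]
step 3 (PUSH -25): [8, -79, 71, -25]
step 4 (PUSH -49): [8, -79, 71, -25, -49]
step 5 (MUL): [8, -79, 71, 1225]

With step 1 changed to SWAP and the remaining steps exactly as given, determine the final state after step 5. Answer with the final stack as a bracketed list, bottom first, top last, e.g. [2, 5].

[8, 71, 1225]

(re-executing from step 1 with the substitution; state before step 1: [8])
step 1 (SWAP): [8]
step 2 (PUSH 71): [8, 71]
step 3 (PUSH -25): [8, 71, -25]
step 4 (PUSH -49): [8, 71, -25, -49]
step 5 (MUL): [8, 71, 1225]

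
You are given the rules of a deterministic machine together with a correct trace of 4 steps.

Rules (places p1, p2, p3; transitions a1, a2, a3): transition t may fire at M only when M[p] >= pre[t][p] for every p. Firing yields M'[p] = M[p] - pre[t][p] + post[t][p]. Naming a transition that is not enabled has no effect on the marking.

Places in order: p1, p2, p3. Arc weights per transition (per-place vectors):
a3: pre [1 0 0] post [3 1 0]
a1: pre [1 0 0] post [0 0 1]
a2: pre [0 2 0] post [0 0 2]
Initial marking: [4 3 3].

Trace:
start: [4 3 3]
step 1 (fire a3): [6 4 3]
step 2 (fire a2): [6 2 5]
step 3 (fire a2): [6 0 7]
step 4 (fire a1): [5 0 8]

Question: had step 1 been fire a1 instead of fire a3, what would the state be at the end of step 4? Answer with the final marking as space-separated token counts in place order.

2 1 7

(re-executing from step 1 with the substitution; state before step 1: [4 3 3])
step 1 (fire a1): [3 3 4]
step 2 (fire a2): [3 1 6]
step 3 (fire a2): [3 1 6]
step 4 (fire a1): [2 1 7]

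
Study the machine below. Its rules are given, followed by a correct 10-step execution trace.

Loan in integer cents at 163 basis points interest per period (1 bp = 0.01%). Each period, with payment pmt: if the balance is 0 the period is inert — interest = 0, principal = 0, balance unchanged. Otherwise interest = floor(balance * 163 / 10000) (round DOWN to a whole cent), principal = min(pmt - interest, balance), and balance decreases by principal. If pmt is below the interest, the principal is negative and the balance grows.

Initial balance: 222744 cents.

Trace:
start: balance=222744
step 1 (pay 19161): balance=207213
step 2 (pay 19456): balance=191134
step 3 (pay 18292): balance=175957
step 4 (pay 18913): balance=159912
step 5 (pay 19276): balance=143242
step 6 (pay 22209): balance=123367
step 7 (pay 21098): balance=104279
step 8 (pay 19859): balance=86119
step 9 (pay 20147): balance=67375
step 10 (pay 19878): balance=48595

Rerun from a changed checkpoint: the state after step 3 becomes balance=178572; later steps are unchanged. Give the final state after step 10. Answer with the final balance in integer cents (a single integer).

state after step 3 := balance=178572
step 4 (pay 18913): balance=162569
step 5 (pay 19276): balance=145942
step 6 (pay 22209): balance=126111
step 7 (pay 21098): balance=107068
step 8 (pay 19859): balance=88954
step 9 (pay 20147): balance=70256
step 10 (pay 19878): balance=51523

51523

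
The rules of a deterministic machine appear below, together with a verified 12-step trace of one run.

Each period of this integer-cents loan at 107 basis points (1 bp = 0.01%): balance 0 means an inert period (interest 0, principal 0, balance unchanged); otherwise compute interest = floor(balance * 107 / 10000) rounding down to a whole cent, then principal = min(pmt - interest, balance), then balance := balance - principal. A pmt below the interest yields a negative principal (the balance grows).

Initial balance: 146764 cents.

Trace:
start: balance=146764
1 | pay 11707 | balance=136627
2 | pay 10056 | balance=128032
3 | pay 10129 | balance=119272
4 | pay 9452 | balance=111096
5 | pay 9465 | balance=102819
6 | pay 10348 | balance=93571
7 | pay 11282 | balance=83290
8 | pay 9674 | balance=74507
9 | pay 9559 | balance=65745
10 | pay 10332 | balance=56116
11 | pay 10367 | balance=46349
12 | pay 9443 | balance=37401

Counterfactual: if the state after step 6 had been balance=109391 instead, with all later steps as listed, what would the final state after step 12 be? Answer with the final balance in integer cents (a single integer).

54265

state after step 6 := balance=109391
7 | pay 11282 | balance=99279
8 | pay 9674 | balance=90667
9 | pay 9559 | balance=82078
10 | pay 10332 | balance=72624
11 | pay 10367 | balance=63034
12 | pay 9443 | balance=54265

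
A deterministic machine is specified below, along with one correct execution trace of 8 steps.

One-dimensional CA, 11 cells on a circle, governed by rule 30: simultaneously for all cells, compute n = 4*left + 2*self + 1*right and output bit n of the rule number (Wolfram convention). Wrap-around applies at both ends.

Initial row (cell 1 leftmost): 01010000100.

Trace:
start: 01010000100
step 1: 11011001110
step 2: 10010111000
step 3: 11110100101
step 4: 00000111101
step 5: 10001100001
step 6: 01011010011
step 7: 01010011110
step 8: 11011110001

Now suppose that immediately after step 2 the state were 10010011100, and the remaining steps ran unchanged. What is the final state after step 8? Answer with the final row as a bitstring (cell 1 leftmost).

11111011110

state after step 2 := 10010011100
step 3: 11111110011
step 4: 00000001110
step 5: 00000011001
step 6: 10000110111
step 7: 01001100100
step 8: 11111011110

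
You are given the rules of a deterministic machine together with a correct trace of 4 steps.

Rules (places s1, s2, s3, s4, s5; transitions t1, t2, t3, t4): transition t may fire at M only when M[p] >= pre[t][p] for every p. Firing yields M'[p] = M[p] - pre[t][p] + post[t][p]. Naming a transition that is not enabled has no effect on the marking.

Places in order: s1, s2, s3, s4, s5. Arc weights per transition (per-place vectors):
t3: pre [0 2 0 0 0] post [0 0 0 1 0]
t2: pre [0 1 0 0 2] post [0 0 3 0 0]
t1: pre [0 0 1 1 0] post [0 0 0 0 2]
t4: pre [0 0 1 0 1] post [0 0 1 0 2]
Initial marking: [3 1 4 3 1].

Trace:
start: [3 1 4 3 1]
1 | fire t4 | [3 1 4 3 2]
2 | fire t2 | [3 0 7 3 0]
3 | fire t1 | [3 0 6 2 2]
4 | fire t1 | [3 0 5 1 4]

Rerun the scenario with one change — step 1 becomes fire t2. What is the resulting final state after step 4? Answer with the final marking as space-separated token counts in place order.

3 1 2 1 5

(re-executing from step 1 with the substitution; state before step 1: [3 1 4 3 1])
1 | fire t2 | [3 1 4 3 1]
2 | fire t2 | [3 1 4 3 1]
3 | fire t1 | [3 1 3 2 3]
4 | fire t1 | [3 1 2 1 5]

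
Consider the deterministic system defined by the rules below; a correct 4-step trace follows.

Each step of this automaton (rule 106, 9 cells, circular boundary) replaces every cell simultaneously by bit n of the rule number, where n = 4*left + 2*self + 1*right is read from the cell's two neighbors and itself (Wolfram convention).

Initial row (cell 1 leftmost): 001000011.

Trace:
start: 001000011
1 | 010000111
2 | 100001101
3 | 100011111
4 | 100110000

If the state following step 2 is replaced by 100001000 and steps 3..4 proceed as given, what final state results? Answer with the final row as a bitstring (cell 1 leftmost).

state after step 2 := 100001000
3 | 000010001
4 | 000100010

000100010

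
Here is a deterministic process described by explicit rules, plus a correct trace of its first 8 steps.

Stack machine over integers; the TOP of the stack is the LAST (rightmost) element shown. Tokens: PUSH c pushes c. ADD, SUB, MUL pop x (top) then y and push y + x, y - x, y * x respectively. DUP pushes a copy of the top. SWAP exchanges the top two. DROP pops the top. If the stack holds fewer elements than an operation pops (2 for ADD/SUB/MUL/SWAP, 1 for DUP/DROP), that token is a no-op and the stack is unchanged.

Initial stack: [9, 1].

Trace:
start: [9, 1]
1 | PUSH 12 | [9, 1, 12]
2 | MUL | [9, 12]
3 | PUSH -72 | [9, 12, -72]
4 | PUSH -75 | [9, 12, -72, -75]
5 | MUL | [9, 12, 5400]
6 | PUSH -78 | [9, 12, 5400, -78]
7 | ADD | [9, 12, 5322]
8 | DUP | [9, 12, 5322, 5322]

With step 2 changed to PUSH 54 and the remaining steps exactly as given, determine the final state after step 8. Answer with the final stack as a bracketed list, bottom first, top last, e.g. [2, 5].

(re-executing from step 2 with the substitution; state before step 2: [9, 1, 12])
2 | PUSH 54 | [9, 1, 12, 54]
3 | PUSH -72 | [9, 1, 12, 54, -72]
4 | PUSH -75 | [9, 1, 12, 54, -72, -75]
5 | MUL | [9, 1, 12, 54, 5400]
6 | PUSH -78 | [9, 1, 12, 54, 5400, -78]
7 | ADD | [9, 1, 12, 54, 5322]
8 | DUP | [9, 1, 12, 54, 5322, 5322]

[9, 1, 12, 54, 5322, 5322]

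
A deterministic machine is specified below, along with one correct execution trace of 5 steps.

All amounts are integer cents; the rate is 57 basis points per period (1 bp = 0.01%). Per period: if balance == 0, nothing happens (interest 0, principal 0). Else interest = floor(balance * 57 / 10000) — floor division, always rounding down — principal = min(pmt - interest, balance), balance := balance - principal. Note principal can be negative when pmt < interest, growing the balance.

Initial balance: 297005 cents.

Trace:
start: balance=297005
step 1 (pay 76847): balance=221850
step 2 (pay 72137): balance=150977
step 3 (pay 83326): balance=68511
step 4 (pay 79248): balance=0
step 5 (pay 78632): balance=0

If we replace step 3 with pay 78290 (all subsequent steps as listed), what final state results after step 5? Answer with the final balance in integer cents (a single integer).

(re-executing from step 3 with the substitution; state before step 3: balance=150977)
step 3 (pay 78290): balance=73547
step 4 (pay 79248): balance=0
step 5 (pay 78632): balance=0

0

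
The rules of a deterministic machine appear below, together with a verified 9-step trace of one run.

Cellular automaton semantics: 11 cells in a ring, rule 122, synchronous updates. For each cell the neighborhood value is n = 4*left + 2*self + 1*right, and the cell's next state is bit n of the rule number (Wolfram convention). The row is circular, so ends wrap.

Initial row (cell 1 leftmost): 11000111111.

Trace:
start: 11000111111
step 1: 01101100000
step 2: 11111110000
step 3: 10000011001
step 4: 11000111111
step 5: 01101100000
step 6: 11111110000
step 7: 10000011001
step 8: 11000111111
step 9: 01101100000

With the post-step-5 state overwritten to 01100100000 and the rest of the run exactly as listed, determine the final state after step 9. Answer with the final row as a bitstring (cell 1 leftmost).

state after step 5 := 01100100000
step 6: 11111010000
step 7: 10001101001
step 8: 11011110111
step 9: 01110011100

01110011100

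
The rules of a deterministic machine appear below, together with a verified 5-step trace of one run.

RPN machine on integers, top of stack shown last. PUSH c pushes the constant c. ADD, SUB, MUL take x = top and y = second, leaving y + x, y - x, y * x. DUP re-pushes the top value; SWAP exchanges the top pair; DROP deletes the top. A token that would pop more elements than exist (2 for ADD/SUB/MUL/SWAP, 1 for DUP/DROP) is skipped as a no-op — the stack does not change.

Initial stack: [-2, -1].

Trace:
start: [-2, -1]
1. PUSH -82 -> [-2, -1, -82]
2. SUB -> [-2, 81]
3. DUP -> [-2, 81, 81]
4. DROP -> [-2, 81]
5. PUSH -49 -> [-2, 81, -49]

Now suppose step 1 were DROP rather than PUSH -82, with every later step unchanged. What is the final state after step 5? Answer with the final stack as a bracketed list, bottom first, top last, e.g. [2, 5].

(re-executing from step 1 with the substitution; state before step 1: [-2, -1])
1. DROP -> [-2]
2. SUB -> [-2]
3. DUP -> [-2, -2]
4. DROP -> [-2]
5. PUSH -49 -> [-2, -49]

[-2, -49]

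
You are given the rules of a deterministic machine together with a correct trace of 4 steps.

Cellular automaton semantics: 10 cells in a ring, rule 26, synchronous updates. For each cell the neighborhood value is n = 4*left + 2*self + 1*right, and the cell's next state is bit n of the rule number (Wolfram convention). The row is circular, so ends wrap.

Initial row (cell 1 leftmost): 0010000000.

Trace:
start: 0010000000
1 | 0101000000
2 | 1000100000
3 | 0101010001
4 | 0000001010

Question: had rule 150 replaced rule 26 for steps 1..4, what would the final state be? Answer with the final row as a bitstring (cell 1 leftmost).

(re-executing steps 1..4 under rule 150; state before step 1: 0010000000)
1 | 0111000000
2 | 1010100000
3 | 1010110001
4 | 0010001010

0010001010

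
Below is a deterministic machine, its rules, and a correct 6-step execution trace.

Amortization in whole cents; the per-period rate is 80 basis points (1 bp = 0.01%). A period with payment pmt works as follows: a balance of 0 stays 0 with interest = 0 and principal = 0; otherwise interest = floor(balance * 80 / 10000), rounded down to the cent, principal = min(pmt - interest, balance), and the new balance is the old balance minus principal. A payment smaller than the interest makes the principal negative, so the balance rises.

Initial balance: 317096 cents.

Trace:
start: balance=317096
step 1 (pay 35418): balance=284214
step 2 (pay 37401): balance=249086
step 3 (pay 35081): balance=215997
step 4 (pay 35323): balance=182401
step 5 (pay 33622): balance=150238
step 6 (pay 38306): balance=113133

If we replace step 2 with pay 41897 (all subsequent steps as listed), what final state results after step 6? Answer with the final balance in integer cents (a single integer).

108492

(re-executing from step 2 with the substitution; state before step 2: balance=284214)
step 2 (pay 41897): balance=244590
step 3 (pay 35081): balance=211465
step 4 (pay 35323): balance=177833
step 5 (pay 33622): balance=145633
step 6 (pay 38306): balance=108492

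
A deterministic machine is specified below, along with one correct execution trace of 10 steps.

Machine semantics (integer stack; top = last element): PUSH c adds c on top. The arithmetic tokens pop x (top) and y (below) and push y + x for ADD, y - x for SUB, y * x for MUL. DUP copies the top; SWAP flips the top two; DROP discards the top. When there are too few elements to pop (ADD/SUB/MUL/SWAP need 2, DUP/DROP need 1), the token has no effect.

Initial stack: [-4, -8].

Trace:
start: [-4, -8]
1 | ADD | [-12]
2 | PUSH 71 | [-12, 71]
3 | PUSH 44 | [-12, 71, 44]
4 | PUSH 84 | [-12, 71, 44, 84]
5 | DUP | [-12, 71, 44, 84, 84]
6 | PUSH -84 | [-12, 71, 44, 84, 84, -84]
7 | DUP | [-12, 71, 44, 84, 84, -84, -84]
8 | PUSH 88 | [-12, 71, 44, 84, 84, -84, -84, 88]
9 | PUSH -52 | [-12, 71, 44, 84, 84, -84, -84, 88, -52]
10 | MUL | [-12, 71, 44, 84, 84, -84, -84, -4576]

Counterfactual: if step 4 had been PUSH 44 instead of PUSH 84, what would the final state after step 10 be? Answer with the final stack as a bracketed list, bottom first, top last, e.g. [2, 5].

(re-executing from step 4 with the substitution; state before step 4: [-12, 71, 44])
4 | PUSH 44 | [-12, 71, 44, 44]
5 | DUP | [-12, 71, 44, 44, 44]
6 | PUSH -84 | [-12, 71, 44, 44, 44, -84]
7 | DUP | [-12, 71, 44, 44, 44, -84, -84]
8 | PUSH 88 | [-12, 71, 44, 44, 44, -84, -84, 88]
9 | PUSH -52 | [-12, 71, 44, 44, 44, -84, -84, 88, -52]
10 | MUL | [-12, 71, 44, 44, 44, -84, -84, -4576]

[-12, 71, 44, 44, 44, -84, -84, -4576]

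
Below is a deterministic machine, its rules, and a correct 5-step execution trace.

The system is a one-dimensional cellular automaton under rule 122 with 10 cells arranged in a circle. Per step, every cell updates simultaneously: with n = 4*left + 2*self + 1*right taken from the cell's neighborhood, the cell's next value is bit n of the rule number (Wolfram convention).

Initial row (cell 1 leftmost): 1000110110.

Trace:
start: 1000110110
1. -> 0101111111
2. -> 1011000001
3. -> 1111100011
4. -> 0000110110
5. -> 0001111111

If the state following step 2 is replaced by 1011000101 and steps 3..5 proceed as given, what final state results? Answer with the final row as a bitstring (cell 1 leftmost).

state after step 2 := 1011000101
3. -> 1111101011
4. -> 0000110110
5. -> 0001111111

0001111111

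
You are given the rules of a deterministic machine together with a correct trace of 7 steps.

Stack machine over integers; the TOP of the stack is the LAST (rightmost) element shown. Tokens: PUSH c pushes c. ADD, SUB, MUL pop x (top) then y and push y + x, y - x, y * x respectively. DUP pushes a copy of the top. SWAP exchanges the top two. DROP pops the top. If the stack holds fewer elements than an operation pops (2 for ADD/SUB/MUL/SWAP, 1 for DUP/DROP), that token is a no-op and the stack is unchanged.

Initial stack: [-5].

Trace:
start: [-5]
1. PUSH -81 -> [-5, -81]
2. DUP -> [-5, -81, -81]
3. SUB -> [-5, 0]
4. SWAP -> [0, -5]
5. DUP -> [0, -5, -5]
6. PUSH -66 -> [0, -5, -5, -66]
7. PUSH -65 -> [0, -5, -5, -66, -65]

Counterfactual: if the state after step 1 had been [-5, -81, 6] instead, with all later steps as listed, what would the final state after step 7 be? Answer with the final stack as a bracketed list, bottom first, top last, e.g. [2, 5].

state after step 1 := [-5, -81, 6]
2. DUP -> [-5, -81, 6, 6]
3. SUB -> [-5, -81, 0]
4. SWAP -> [-5, 0, -81]
5. DUP -> [-5, 0, -81, -81]
6. PUSH -66 -> [-5, 0, -81, -81, -66]
7. PUSH -65 -> [-5, 0, -81, -81, -66, -65]

[-5, 0, -81, -81, -66, -65]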